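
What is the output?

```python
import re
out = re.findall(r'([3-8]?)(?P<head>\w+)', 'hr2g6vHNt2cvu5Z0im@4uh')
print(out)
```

[('', 'hr2g6vHNt2cvu5Z0im'), ('4', 'uh')]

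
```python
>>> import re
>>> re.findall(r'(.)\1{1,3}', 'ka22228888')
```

['2', '8']

A backreference is literal: `\1` must see the identical characters the first group matched.
Matches: at [2:6] match '2222', group 1 = '2'; at [6:10] match '8888', group 1 = '8'.
Because there's exactly one group, `findall` drops the full match and keeps group 1 from each hit.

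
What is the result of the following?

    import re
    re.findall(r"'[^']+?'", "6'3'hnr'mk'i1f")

["'3'", "'mk'"]

Since nothing is captured, `findall` lists the 2 matched substrings directly.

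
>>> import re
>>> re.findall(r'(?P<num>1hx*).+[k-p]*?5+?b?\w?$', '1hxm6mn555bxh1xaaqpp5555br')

This matches the literal '1h', then zero or more of the literal 'x' (captured as 'num'); then one or more of any character, then zero or more of a character in [k-p] (lazy); then one or more of a literal '5' (lazy); then optionally the literal 'b', then optionally a word character; then anchored at the end.
Matches: at [0:26] match '1hxm6mn555bxh1xaaqpp5555br', group 1 = '1hx'.
`findall` collects group 1 from the one match (1 total).

['1hx']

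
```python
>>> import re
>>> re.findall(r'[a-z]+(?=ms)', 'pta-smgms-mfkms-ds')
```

Lookahead/lookbehind check context without consuming it, so the matched span excludes the asserted characters.
Scanning left to right: at [4:7] → 'smg'; at [10:13] → 'mfk'.
`findall` yields the raw match text (2 of them) because the pattern has no groups.

['smg', 'mfk']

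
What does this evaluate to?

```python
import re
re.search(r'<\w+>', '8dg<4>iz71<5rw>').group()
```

`re.search` scans for the first position where the pattern succeeds.
The match spans [3:6] → '<4>'.

'<4>'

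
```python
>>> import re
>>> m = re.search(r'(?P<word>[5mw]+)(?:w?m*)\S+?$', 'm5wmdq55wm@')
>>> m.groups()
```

The match spans [0:11] → 'm5wmdq55wm@'.
Captured: group 1 = 'm5wm'.

('m5wm',)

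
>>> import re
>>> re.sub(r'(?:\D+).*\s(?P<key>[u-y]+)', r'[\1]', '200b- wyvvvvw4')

'200[wyvvvvw]4'

Pattern: one or more of a non-digit (non-capturing group); then zero or more of any character, then whitespace; then one or more of a character in [u-y] (captured as 'key').
Matches: at [3:13] → 'b- wyvvvvw'.
The replacement refers to a captured group, so each match is rewritten using its own captured text.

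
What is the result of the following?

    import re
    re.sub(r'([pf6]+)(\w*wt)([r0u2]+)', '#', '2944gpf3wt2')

This matches one or more of one of [pf6] (captured); then zero or more of a word character, then the literal 'wt' (captured); then one or more of one of [r0u2] (captured).
Matches: at [5:11] → 'pf3wt2'.
Each match is replaced by '#'.

'2944g#'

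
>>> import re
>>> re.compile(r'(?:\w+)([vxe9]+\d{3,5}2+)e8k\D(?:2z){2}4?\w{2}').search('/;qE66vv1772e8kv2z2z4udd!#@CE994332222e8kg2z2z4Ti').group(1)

'v1772'

The pattern matches one or more of a word character (non-capturing group); then one or more of one of [vxe9], then 3 to 5 of a digit, then one or more of the literal '2' (captured); then the literal 'e8k', then a non-digit; then the literal '2z' repeated 2 times, then optionally a literal '4', then exactly 2 of a word character.
Unlike `match`, `search` isn't anchored — it looks for the pattern anywhere in the string.
The match spans [2:23] → 'qE66vv1772e8kv2z2z4ud'.
Captured: group 1 = 'v1772'.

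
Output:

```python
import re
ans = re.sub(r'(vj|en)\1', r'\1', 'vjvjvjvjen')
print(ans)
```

vjvjen

A backreference is literal: `\1` must see the identical characters the first group matched.
`\1` in the replacement pulls in group 1's text for each match.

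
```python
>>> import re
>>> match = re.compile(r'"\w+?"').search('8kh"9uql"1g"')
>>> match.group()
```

'"9uql"'

The match spans [3:9] → '"9uql"'.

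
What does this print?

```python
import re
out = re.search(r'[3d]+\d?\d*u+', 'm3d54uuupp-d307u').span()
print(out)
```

The match spans [1:8] → '3d54uuu'.

(1, 8)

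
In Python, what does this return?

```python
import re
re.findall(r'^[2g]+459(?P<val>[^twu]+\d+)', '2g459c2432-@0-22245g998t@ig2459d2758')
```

With a single group, `findall` returns only what that group captured — 1 item.

['c2432-@0-22245g998']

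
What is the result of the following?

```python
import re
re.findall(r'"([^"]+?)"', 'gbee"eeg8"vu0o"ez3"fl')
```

['eeg8', 'ez3']

Walking the string: at [4:10] match '"eeg8"', group 1 = 'eeg8'; at [14:19] match '"ez3"', group 1 = 'ez3'.
With a single group, `findall` returns only what that group captured — 2 items.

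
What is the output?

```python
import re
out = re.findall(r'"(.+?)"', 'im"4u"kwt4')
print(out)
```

['4u']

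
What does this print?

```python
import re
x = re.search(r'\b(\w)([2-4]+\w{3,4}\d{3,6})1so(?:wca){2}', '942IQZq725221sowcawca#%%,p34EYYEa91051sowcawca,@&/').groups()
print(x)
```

('9', '42IQZq72522')

The match spans [0:21] → '942IQZq725221sowcawca'.
Captured: group 1 = '9', group 2 = '42IQZq72522'.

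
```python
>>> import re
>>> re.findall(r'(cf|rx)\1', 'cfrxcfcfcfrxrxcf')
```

['cf', 'rx']

After group 1 captures some text, `\1` only succeeds where that same text appears again.
Matches: at [4:8] match 'cfcf', group 1 = 'cf'; at [10:14] match 'rxrx', group 1 = 'rx'.
`findall` collects group 1 from each match (2 total).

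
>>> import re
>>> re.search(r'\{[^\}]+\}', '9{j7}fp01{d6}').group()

`re.search` tries every starting position until one works.
The match spans [1:5] → '{j7}'.

'{j7}'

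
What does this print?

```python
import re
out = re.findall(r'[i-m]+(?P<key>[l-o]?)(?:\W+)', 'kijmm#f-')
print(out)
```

['']

Because there's exactly one group, `findall` drops the full match and keeps group 1 from the one hit.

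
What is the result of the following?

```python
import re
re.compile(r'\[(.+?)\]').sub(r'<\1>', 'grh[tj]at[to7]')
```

Matches: at [3:7] → '[tj]'; at [9:14] → '[to7]'.
`\1` in the replacement pulls in group 1's text for each match.

'grh<tj>at<to7>'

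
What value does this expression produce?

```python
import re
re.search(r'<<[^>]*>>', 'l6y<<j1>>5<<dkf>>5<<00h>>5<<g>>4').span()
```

`re.search` tries every starting position until one works.
The match spans [3:9] → '<<j1>>'.

(3, 9)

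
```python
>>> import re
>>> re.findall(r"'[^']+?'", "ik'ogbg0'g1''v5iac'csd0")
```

Matches: at [2:9] → "'ogbg0'"; at [12:19] → "'v5iac'".
`findall` yields the raw match text (2 of them) because the pattern has no groups.

["'ogbg0'", "'v5iac'"]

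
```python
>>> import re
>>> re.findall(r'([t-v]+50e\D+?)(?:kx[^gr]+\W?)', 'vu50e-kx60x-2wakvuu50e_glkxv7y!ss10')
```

['vu50e-']

The pattern matches one or more of a character in [t-v], then the literal '50e', then one or more of a non-digit (lazy) (captured); then the literal 'kx', then one or more of any character except [gr], then optionally a non-word character (non-capturing group).
Scanning left to right: at [0:23] match 'vu50e-kx60x-2wakvuu50e_', group 1 = 'vu50e-'.
With a single group, `findall` returns only what that group captured — 1 item.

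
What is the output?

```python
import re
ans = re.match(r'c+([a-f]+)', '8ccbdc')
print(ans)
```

None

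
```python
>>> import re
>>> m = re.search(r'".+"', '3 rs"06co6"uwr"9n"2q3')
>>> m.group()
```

Unlike `match`, `search` isn't anchored — it looks for the pattern anywhere in the string.
The match spans [4:18] → '"06co6"uwr"9n"'.

'"06co6"uwr"9n"'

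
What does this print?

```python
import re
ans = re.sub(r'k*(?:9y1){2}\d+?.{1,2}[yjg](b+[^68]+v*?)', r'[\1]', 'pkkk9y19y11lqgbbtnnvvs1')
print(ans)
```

p[bbtnnvvs1]

Pattern: zero or more of a literal 'k', then the literal '9y1' repeated 2 times, then one or more of a digit (lazy); then 1 to 2 of any character, then one of [yjg]; then one or more of the literal 'b', then one or more of any character except [68], then zero or more of the literal 'v' (lazy) (captured).
Matches: at [1:23] → 'kkk9y19y11lqgbbtnnvvs1'.
The replacement refers to a captured group, so each match is rewritten using its own captured text.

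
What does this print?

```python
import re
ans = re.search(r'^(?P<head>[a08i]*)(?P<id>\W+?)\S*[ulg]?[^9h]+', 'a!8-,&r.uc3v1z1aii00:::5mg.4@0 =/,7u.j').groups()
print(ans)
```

('a', '!')

Pattern: anchored at the start of the string; then zero or more of one of [a08i] (captured as 'head'); then one or more of a non-word character (lazy) (captured as 'id'); then zero or more of a non-whitespace character, then optionally one of [ulg], then one or more of any character except [9h].
`re.search` scans for the first position where the pattern succeeds.
The match spans [0:38] → 'a!8-,&r.uc3v1z1aii00:::5mg.4@0 =/,7u.j'.
Captured: group 1 = 'a', group 2 = '!'.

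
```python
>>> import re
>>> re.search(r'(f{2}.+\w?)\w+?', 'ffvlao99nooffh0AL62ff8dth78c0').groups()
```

('ffvlao99nooffh0AL62ff8dth78c',)

The pattern matches exactly 2 of a literal 'f', then one or more of any character, then optionally a word character (captured); then one or more of a word character (lazy).
Unlike `match`, `search` isn't anchored — it looks for the pattern anywhere in the string.
The match spans [0:29] → 'ffvlao99nooffh0AL62ff8dth78c0'.
Captured: group 1 = 'ffvlao99nooffh0AL62ff8dth78c'.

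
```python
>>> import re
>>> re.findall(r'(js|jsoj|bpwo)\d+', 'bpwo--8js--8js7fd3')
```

Because there's exactly one group, `findall` drops the full match and keeps group 1 from the one hit.

['js']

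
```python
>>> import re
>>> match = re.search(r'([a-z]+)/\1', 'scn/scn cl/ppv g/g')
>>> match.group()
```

The backreference `\1` re-matches whatever the first group consumed, character for character.
`re.search` tries every starting position until one works.
The match spans [0:7] → 'scn/scn'.
Captured: group 1 = 'scn'.

'scn/scn'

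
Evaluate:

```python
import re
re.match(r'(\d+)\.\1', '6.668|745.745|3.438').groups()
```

('6',)

The match spans [0:3] → '6.6'.
Captured: group 1 = '6'.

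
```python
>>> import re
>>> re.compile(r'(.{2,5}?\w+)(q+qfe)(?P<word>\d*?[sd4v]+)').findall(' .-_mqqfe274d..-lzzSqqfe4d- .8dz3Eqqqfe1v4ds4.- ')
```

[(' .-_m', 'qqfe', '274d'), ('..-lzzS', 'qqfe', '4d'), ('- .8dz3Eq', 'qqfe', '1v4ds4')]

This matches 2 to 5 of any character (lazy), then one or more of a word character (captured); then one or more of the literal 'q', then the literal 'qfe' (captured); then zero or more of a digit (lazy), then one or more of one of [sd4v] (captured as 'word').
Walking the string: at [0:13] match ' .-_mqqfe274d', groups = (' .-_m', 'qqfe', '274d'); at [13:26] match '..-lzzSqqfe4d', groups = ('..-lzzS', 'qqfe', '4d'); at [26:45] match '- .8dz3Eqqqfe1v4ds4', groups = ('- .8dz3Eq', 'qqfe', '1v4ds4').
`findall` packs the 3 group values into a tuple for every match.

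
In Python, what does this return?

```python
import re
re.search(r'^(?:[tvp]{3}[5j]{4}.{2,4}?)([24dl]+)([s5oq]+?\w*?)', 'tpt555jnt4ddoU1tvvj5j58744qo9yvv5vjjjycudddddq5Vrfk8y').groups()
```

The pattern matches anchored at the start of the string; then exactly 3 of one of [tvp], then exactly 4 of one of [5j], then 2 to 4 of any character (lazy) (non-capturing group); then one or more of one of [24dl] (captured); then one or more of one of [s5oq] (lazy), then zero or more of a word character (lazy) (captured).
A `+?`/`*?`/`{m,n}?` starts at its minimum and grows only as far as needed for what follows to match.
`re.search` scans for the first position where the pattern succeeds.
The match spans [0:13] → 'tpt555jnt4ddo'.
Captured: group 1 = '4dd', group 2 = 'o'.

('4dd', 'o')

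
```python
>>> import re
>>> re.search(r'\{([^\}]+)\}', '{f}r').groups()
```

('f',)

The match spans [0:3] → '{f}'.
Captured: group 1 = 'f'.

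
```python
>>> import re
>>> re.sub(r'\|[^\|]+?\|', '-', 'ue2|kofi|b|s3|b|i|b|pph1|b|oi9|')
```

Matches: at [3:9] → '|kofi|'; at [10:14] → '|s3|'; at [15:18] → '|i|'; at [19:25] → '|pph1|'; at [26:31] → '|oi9|'.
`sub` substitutes '-' at each match site.

'ue2-b-b-b-b-'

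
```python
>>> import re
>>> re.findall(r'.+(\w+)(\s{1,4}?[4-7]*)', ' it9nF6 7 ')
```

[('7', ' ')]

This matches one or more of any character; then one or more of a word character (captured); then 1 to 4 of whitespace (lazy), then zero or more of a character in [4-7] (captured).
Multiple groups make `findall` return tuples — one 2-tuple for the one match.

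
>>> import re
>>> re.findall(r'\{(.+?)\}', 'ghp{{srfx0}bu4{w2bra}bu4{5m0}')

['{srfx0', 'w2bra', '5m0']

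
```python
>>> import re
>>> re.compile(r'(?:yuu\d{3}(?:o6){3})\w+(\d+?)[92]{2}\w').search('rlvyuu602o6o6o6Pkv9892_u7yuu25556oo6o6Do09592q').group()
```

The match spans [3:46] → 'yuu602o6o6o6Pkv9892_u7yuu25556oo6o6Do09592q'.

'yuu602o6o6o6Pkv9892_u7yuu25556oo6o6Do09592q'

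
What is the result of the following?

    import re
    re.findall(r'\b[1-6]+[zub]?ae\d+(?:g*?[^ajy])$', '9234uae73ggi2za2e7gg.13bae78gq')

['13bae78gq']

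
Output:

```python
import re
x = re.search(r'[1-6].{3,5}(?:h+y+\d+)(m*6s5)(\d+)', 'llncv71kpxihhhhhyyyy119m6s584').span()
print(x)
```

(6, 29)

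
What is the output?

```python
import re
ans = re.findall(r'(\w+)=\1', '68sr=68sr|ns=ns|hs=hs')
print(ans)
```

['68sr', 'ns', 'hs']

The backreference `\1` re-matches whatever the first group consumed, character for character.
Scanning left to right: at [0:9] match '68sr=68sr', group 1 = '68sr'; at [10:15] match 'ns=ns', group 1 = 'ns'; at [16:21] match 'hs=hs', group 1 = 'hs'.
Because there's exactly one group, `findall` drops the full match and keeps group 1 from each hit.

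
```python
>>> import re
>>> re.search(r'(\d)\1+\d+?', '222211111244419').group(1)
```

After group 1 captures some text, `\1` only succeeds where that same text appears again.
`re.search` scans for the first position where the pattern succeeds.
The match spans [0:5] → '22221'.
Captured: group 1 = '2'.

'2'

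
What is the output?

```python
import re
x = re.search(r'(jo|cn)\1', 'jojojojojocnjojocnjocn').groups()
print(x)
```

A backreference is literal: `\1` must see the identical characters the first group matched.
`re.search` tries every starting position until one works.
The match spans [0:4] → 'jojo'.
Captured: group 1 = 'jo'.

('jo',)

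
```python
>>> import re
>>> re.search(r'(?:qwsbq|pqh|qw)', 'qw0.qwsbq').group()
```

`re.search` scans for the first position where the pattern succeeds.
The match spans [0:2] → 'qw'.

'qw'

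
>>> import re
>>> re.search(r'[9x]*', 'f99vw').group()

''

This matches zero or more of one of [9x].
Unlike `match`, `search` isn't anchored — it looks for the pattern anywhere in the string.
The match spans [0:0] → ''.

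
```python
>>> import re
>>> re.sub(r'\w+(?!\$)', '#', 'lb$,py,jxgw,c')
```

The negative lookahead/lookbehind blocks any match where the forbidden context is present.
Matches: at [0:1] → 'l'; at [4:6] → 'py'; at [7:11] → 'jxgw'; at [12:13] → 'c'.
Every occurrence is swapped for '#'.

'#b$,#,#,#'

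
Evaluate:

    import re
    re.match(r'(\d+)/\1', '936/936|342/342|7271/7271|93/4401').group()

`re.match` only tries the pattern at the start of the string.
The match spans [0:7] → '936/936'.

'936/936'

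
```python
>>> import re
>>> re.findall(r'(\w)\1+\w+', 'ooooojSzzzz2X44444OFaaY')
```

['o']

`\1` is not a pattern — it's the concrete string captured by group 1, re-applied verbatim.
Matches: at [0:23] match 'ooooojSzzzz2X44444OFaaY', group 1 = 'o'.
One capturing group, so `findall` returns just the captured substring from the one match — 1 in all.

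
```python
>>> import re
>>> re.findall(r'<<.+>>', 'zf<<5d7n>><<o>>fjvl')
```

['<<5d7n>><<o>>']

Walking the string: at [2:15] → '<<5d7n>><<o>>'.
Since nothing is captured, `findall` lists the 1 matched substring directly.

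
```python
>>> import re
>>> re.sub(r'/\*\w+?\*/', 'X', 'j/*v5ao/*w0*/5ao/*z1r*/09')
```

Matches: at [7:13] → '/*w0*/'; at [16:23] → '/*z1r*/'.
Every occurrence is swapped for 'X'.

'j/*v5aoX5aoX09'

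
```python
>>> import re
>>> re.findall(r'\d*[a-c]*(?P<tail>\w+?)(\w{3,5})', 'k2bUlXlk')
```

[('k', '2bUlX')]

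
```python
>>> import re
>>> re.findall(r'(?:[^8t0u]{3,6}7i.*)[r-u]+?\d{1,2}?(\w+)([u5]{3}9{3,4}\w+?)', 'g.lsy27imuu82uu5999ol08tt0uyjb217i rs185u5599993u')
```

The pattern matches 3 to 6 of any character except [8t0u], then the literal '7i', then zero or more of any character (non-capturing group); then one or more of a character in [r-u] (lazy), then 1 to 2 of a digit (lazy); then one or more of a word character (captured); then exactly 3 of one of [u5], then 3 to 4 of a literal '9', then one or more of a word character (lazy) (captured).
A `+?`/`*?`/`{m,n}?` starts at its minimum and grows only as far as needed for what follows to match.
Matches: at [0:48] match 'g.lsy27imuu82uu5999ol08tt0uyjb217i rs185u5599993', groups = ('85', 'u5599993').
`findall` packs the 2 group values into a tuple for every match.

[('85', 'u5599993')]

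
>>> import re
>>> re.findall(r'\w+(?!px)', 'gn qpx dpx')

['gn', 'qpx', 'dpx']

`(?!…)`/`(?<!…)` only lets a position through if the neighbouring text does NOT match; no characters are consumed.
Walking the string: at [0:2] → 'gn'; at [3:6] → 'qpx'; at [7:10] → 'dpx'.
`findall` yields the raw match text (3 of them) because the pattern has no groups.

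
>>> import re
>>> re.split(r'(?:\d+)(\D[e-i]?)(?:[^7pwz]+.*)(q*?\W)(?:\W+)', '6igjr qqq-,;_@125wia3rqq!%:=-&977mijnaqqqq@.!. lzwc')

['', 'ig', '.', 'lzwc']

This matches one or more of a digit (non-capturing group); then a non-digit, then optionally a character in [e-i] (captured); then one or more of any character except [7pwz], then zero or more of any character (non-capturing group); then zero or more of the literal 'q' (lazy), then a non-word character (captured); then one or more of a non-word character (non-capturing group).
`re.split` interleaves the captured-group text with the surrounding fragments.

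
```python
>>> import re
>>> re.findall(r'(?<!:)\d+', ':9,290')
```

A negative assertion filters positions out without eating any characters.
`findall` yields the raw match text (1 of them) because the pattern has no groups.

['290']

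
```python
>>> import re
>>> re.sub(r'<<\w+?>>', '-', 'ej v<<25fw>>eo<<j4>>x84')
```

`sub` substitutes '-' at each match site.

'ej v-eo-x84'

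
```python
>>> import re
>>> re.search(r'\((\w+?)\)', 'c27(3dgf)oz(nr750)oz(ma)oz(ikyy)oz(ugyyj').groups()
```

('3dgf',)

`re.search` tries every starting position until one works.
The match spans [3:9] → '(3dgf)'.
Captured: group 1 = '3dgf'.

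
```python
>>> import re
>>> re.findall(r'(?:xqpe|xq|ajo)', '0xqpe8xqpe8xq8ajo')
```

['xqpe', 'xqpe', 'xq', 'ajo']

Branches in `(...|...)` are attempted left-to-right; the first branch that allows the whole pattern to succeed is taken.
Walking the string: at [1:5] → 'xqpe'; at [6:10] → 'xqpe'; at [11:13] → 'xq'; at [14:17] → 'ajo'.
`findall` yields the raw match text (4 of them) because the pattern has no groups.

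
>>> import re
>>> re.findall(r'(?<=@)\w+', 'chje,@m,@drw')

['m', 'drw']

The lookaround is zero-width — it requires the adjacent text to match without consuming it, so the asserted text isn't part of the match.
Walking the string: at [6:7] → 'm'; at [9:12] → 'drw'.
No capturing groups, so `findall` returns the 2 full match strings.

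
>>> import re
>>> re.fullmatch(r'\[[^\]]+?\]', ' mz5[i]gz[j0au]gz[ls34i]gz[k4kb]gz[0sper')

`fullmatch` succeeds only if the pattern covers the string from start to end.
Here there's no way to consume every character, so the call returns None.

None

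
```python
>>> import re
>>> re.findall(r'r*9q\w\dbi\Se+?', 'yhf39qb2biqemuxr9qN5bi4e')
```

['9qb2biqe', 'r9qN5bi4e']

The pattern matches zero or more of a literal 'r', then the literal '9q', then a word character; then a digit; then the literal 'bi', then a non-whitespace character, then one or more of a literal 'e' (lazy).
Scanning left to right: at [4:12] → '9qb2biqe'; at [15:24] → 'r9qN5bi4e'.
Since nothing is captured, `findall` lists the 2 matched substrings directly.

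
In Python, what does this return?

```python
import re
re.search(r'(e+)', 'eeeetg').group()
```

Pattern: one or more of a literal 'e' (captured).
`re.search` tries every starting position until one works.
The match spans [0:4] → 'eeee'.
Captured: group 1 = 'eeee'.

'eeee'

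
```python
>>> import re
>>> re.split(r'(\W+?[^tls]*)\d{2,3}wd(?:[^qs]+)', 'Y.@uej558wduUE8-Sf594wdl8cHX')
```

This matches one or more of a non-word character (lazy), then zero or more of any character except [tls] (captured); then 2 to 3 of a digit, then the literal 'wd'; then one or more of any character except [qs] (non-capturing group).
Matches to split on: at [1:28] → '.@uej558wduUE8-Sf594wdl8cHX'.
The group in the pattern means `split` returns the separators' captures alongside the pieces.

['Y', '.@uej558wduUE8-Sf5', '']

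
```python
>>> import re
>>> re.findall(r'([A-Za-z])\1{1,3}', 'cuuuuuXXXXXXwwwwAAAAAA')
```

['u', 'X', 'X', 'w', 'A', 'A']

The backreference `\1` re-matches whatever the first group consumed, character for character.
Matches: at [1:5] match 'uuuu', group 1 = 'u'; at [6:10] match 'XXXX', group 1 = 'X'; at [10:12] match 'XX', group 1 = 'X'; at [12:16] match 'wwww', group 1 = 'w'; at [16:20] match 'AAAA', group 1 = 'A'; ….
With a single group, `findall` returns only what that group captured — 6 items.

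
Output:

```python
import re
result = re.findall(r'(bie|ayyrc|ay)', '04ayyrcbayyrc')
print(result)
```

['ayyrc', 'ayyrc']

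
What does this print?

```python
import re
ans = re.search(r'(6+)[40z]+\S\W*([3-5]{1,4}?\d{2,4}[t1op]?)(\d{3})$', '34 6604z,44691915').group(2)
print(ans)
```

The match spans [3:17] → '6604z,44691915'.
Captured: group 1 = '66', group 2 = '44691', group 3 = '915'.

44691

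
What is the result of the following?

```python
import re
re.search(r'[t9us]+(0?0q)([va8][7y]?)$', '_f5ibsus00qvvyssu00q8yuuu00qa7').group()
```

'uuu00qa7'

This matches one or more of one of [t9us]; then optionally the literal '0', then the literal '0q' (captured); then one of [va8], then optionally one of [7y] (captured); then anchored at the end.
`search` walks the string left to right and returns the first match it finds.
The match spans [22:30] → 'uuu00qa7'.
Captured: group 1 = '00q', group 2 = 'a7'.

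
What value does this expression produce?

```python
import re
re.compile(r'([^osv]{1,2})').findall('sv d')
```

[' d']

One capturing group, so `findall` returns just the captured substring from the one match — 1 in all.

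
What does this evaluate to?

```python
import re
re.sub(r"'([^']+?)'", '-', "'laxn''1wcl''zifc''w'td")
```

Matches: at [0:6] → "'laxn'"; at [6:12] → "'1wcl'"; at [12:18] → "'zifc'"; at [18:21] → "'w'".
`sub` substitutes '-' at each match site.

'----td'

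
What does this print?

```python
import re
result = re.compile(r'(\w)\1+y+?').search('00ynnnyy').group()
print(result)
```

`\1` has to match the exact text group 1 already captured.
The match spans [0:3] → '00y'.

00y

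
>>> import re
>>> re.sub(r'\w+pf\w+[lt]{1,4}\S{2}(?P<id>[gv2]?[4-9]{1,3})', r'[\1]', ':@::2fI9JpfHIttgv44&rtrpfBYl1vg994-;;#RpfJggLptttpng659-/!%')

':@::[44]&[g994]-;;#[g659]-/!%'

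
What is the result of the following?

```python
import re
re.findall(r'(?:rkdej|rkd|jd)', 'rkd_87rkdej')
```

['rkd', 'rkdej']

Alternation tries branches left to right and keeps the first one that lets the overall match succeed at that position.
Scanning left to right: at [0:3] → 'rkd'; at [6:11] → 'rkdej'.
No capturing groups, so `findall` returns the 2 full match strings.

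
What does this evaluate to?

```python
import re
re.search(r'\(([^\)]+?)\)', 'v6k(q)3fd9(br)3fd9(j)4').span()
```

(3, 6)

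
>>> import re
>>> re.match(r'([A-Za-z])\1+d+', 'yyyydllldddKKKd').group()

'yyyyd'

The backreference `\1` re-matches whatever the first group consumed, character for character.
`re.match` won't scan ahead — the pattern has to work from the very first character.
The match spans [0:5] → 'yyyyd'.
Captured: group 1 = 'y'.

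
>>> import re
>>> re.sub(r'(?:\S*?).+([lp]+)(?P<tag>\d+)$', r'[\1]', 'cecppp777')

'[p]'

Pattern: zero or more of a non-whitespace character (lazy) (non-capturing group); then one or more of any character; then one or more of one of [lp] (captured); then one or more of a digit (captured as 'tag'); then anchored at the end.
Matches: at [0:9] → 'cecppp777'.
Each match is replaced using the text its own group 1 captured.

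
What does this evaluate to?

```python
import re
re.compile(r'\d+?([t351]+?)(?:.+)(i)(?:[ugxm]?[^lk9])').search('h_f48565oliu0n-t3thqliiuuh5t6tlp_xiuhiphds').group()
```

The pattern matches one or more of a digit (lazy); then one or more of one of [t351] (lazy) (captured); then one or more of any character (non-capturing group); then a literal 'i' (captured); then optionally one of [ugxm], then any character except [lk9] (non-capturing group).
`re.search` tries every starting position until one works.
The match spans [3:39] → '48565oliu0n-t3thqliiuuh5t6tlp_xiuhip'.
Captured: group 1 = '5', group 2 = 'i'.

'48565oliu0n-t3thqliiuuh5t6tlp_xiuhip'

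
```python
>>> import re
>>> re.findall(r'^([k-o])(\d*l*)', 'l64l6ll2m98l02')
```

[('l', '64l')]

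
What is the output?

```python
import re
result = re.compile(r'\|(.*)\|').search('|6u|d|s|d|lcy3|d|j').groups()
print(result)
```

The match spans [0:17] → '|6u|d|s|d|lcy3|d|'.
Captured: group 1 = '6u|d|s|d|lcy3|d'.

('6u|d|s|d|lcy3|d',)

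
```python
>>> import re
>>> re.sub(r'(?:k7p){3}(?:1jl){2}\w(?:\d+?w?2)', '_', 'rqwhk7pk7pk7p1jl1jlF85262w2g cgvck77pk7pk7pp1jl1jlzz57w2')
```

'rqwh_62w2g cgvck77pk7pk7pp1jl1jlzz57w2'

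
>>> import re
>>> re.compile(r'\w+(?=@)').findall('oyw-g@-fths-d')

['g']

The lookaround is zero-width — it requires the adjacent text to match without consuming it, so the asserted text isn't part of the match.
Scanning left to right: at [4:5] → 'g'.
`findall` yields the raw match text (1 of them) because the pattern has no groups.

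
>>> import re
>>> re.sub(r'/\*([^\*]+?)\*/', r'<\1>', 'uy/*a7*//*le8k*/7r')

'uy<a7><le8k>7r'

Matches: at [2:8] → '/*a7*/'; at [8:16] → '/*le8k*/'.
`\1` in the replacement pulls in group 1's text for each match.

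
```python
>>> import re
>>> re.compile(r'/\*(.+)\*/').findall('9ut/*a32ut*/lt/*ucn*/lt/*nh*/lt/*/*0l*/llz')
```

['a32ut*/lt/*ucn*/lt/*nh*/lt/*/*0l']

Walking the string: at [3:39] match '/*a32ut*/lt/*ucn*/lt/*nh*/lt/*/*0l*/', group 1 = 'a32ut*/lt/*ucn*/lt/*nh*/lt/*/*0l'.
With a single group, `findall` returns only what that group captured — 1 item.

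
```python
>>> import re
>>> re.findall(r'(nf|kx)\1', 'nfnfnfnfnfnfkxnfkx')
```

['nf', 'nf', 'nf']

The backreference `\1` re-matches whatever the first group consumed, character for character.
Scanning left to right: at [0:4] match 'nfnf', group 1 = 'nf'; at [4:8] match 'nfnf', group 1 = 'nf'; at [8:12] match 'nfnf', group 1 = 'nf'.
One capturing group, so `findall` returns just the captured substring from each match — 3 in all.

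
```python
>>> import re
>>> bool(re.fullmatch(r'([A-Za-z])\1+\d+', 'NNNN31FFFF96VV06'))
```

The backreference `\1` re-matches whatever the first group consumed, character for character.
`re.fullmatch` requires the pattern to consume the entire string.
Here the pattern can't cover the whole string, so the call returns None, and `bool(None)` is False.

False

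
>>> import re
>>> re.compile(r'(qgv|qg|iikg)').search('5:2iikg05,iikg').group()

'iikg'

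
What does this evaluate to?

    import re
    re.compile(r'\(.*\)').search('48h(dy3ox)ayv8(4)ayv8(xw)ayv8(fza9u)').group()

'(dy3ox)ayv8(4)ayv8(xw)ayv8(fza9u)'

The match spans [3:36] → '(dy3ox)ayv8(4)ayv8(xw)ayv8(fza9u)'.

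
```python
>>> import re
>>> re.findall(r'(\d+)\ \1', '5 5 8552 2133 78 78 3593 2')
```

['5', '2', '78']

`\1` has to match the exact text group 1 already captured.
One capturing group, so `findall` returns just the captured substring from each match — 3 in all.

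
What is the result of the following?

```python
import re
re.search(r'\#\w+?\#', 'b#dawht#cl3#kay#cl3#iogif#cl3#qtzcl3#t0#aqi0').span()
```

(1, 8)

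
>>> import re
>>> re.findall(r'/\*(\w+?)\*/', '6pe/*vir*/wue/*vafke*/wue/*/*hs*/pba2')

['vir', 'vafke', 'hs']

With a single group, `findall` returns only what that group captured — 3 items.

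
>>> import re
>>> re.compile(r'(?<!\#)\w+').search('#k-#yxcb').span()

The negative lookaround is zero-width — it rules out positions where the adjacent text would match, without consuming anything.
The match spans [5:8] → 'xcb'.

(5, 8)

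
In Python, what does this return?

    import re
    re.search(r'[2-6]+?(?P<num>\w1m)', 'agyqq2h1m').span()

This matches one or more of a character in [2-6] (lazy); then a word character, then the literal '1m' (captured as 'num').
`re.search` scans for the first position where the pattern succeeds.
The match spans [5:9] → '2h1m'.
Captured: group 1 = 'h1m'.

(5, 9)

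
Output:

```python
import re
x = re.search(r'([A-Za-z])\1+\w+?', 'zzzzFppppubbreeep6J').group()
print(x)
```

zzzzF

`\1` has to match the exact text group 1 already captured.
Unlike `match`, `search` isn't anchored — it looks for the pattern anywhere in the string.
The match spans [0:5] → 'zzzzF'.
Captured: group 1 = 'z'.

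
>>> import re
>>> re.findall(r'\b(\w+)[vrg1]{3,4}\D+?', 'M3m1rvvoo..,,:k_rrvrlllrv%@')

The pattern matches a word boundary (`\b`, zero-width); then one or more of a word character (captured); then 3 to 4 of one of [vrg1], then one or more of a non-digit (lazy).
Scanning left to right: at [0:8] match 'M3m1rvvo', group 1 = 'M3m1'; at [14:21] match 'k_rrvrl', group 1 = 'k_r'.
Because there's exactly one group, `findall` drops the full match and keeps group 1 from each hit.

['M3m1', 'k_r']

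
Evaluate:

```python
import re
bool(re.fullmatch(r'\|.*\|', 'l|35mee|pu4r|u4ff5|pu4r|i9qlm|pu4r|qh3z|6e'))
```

False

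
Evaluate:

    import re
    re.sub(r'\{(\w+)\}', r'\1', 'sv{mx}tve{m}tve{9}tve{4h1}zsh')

'svmxtvemtve9tve4h1zsh'

Each match is replaced using the text its own group 1 captured.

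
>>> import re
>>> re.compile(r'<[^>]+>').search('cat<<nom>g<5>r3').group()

'<<nom>'

The match spans [3:9] → '<<nom>'.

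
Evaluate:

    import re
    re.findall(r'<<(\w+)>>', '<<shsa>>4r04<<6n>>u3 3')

`findall` collects group 1 from each match (2 total).

['shsa', '6n']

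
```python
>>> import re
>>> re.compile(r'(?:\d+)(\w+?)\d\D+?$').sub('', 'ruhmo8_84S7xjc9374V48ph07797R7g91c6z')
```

The pattern matches one or more of a digit (non-capturing group); then one or more of a word character (lazy) (captured); then a digit, then one or more of a non-digit (lazy); then anchored at the end.
`sub` substitutes '' at each match site.

'ruhmo'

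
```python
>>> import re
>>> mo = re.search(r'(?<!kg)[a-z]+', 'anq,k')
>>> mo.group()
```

A negative assertion filters positions out without eating any characters.
The match spans [0:3] → 'anq'.

'anq'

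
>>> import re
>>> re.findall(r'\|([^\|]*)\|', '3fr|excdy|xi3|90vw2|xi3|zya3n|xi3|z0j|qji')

With a single group, `findall` returns only what that group captured — 4 items.

['excdy', '90vw2', 'zya3n', 'z0j']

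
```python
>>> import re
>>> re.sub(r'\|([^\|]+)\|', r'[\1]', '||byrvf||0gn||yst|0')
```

Matches: at [1:8] → '|byrvf|'; at [8:13] → '|0gn|'; at [13:18] → '|yst|'.
The replacement refers to a captured group, so each match is rewritten using its own captured text.

'|[byrvf][0gn][yst]0'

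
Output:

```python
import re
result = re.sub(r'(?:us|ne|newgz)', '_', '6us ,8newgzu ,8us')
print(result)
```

6_ ,8_wgzu ,8_

The regex engine tests alternatives in the order written; an earlier branch that matches wins even if a later one would match more.
Matches: at [1:3] → 'us'; at [6:8] → 'ne'; at [15:17] → 'us'.
Each match is replaced by '_'.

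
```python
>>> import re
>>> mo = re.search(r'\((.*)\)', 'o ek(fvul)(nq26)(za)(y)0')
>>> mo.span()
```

(4, 23)

`search` walks the string left to right and returns the first match it finds.
The match spans [4:23] → '(fvul)(nq26)(za)(y)'.
Captured: group 1 = 'fvul)(nq26)(za)(y'.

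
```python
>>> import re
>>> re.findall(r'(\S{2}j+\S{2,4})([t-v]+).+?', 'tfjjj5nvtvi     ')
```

[('tfjjj5nvt', 'v')]

This matches exactly 2 of a non-whitespace character, then one or more of the literal 'j', then 2 to 4 of a non-whitespace character (captured); then one or more of a character in [t-v] (captured); then one or more of any character (lazy).
Walking the string: at [0:11] match 'tfjjj5nvtvi', groups = ('tfjjj5nvt', 'v').
`findall` packs the 2 group values into a tuple for every match.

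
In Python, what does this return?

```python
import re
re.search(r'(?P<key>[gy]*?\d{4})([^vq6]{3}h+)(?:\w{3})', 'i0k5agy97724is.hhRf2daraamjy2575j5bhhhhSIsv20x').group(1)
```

'7724'

Pattern: zero or more of one of [gy] (lazy), then exactly 4 of a digit (captured as 'key'); then exactly 3 of any character except [vq6], then one or more of a literal 'h' (captured); then exactly 3 of a word character (non-capturing group).
`re.search` tries every starting position until one works.
The match spans [8:20] → '7724is.hhRf2'.
Captured: group 1 = '7724', group 2 = 'is.hh'.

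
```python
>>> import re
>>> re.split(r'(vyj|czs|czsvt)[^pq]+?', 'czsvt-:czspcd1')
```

['', 'czs', 't-:czspcd1']

`|` is ordered: at each position the engine commits to the first alternative that works.
Matches to split on: at [0:4] → 'czsv'.
`re.split` interleaves the captured-group text with the surrounding fragments.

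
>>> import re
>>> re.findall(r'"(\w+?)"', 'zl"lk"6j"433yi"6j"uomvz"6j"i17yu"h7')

['lk', '433yi', 'uomvz', 'i17yu']

Matches: at [2:6] match '"lk"', group 1 = 'lk'; at [8:15] match '"433yi"', group 1 = '433yi'; at [17:24] match '"uomvz"', group 1 = 'uomvz'; at [26:33] match '"i17yu"', group 1 = 'i17yu'.
One capturing group, so `findall` returns just the captured substring from each match — 4 in all.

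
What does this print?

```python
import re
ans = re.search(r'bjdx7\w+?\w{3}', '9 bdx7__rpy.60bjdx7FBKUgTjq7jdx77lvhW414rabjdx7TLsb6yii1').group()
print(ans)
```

bjdx7FBKU

The match spans [14:23] → 'bjdx7FBKU'.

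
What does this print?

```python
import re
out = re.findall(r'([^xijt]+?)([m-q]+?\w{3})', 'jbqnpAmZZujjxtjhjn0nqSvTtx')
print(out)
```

[('b', 'qnpA'), ('n0', 'nqSv')]

This matches one or more of any character except [xijt] (lazy) (captured); then one or more of a character in [m-q] (lazy), then exactly 3 of a word character (captured).
A non-greedy quantifier consumes as few characters as it can — just enough that the remainder of the pattern still matches from where it stops; whatever follows it matches normally.
Scanning left to right: at [1:6] match 'bqnpA', groups = ('b', 'qnpA'); at [17:23] match 'n0nqSv', groups = ('n0', 'nqSv').
`findall` packs the 2 group values into a tuple for every match.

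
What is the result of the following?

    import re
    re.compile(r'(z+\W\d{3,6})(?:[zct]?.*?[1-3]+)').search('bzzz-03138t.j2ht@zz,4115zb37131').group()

'zzz-03138t.j2'

Pattern: one or more of a literal 'z', then a non-word character, then 3 to 6 of a digit (captured); then optionally one of [zct], then zero or more of any character (lazy), then one or more of a character in [1-3] (non-capturing group).
Unlike `match`, `search` isn't anchored — it looks for the pattern anywhere in the string.
The match spans [1:14] → 'zzz-03138t.j2'.
Captured: group 1 = 'zzz-03138'.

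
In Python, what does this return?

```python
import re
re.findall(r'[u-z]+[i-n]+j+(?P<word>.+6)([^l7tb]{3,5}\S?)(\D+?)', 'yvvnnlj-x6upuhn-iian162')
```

[('-x6', 'upuhn-', 'i')]

This matches one or more of a character in [u-z], then one or more of a character in [i-n], then one or more of the literal 'j'; then one or more of any character, then the literal '6' (captured as 'word'); then 3 to 5 of any character except [l7tb], then optionally a non-whitespace character (captured); then one or more of a non-digit (lazy) (captured).
Scanning left to right: at [0:17] match 'yvvnnlj-x6upuhn-i', groups = ('-x6', 'upuhn-', 'i').
Multiple groups make `findall` return tuples — one 3-tuple for the one match.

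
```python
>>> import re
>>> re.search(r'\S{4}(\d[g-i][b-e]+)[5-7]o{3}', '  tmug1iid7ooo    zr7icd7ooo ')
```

None

Pattern: exactly 4 of a non-whitespace character; then a digit, then a character in [g-i], then one or more of a character in [b-e] (captured); then a character in [5-7], then exactly 3 of the literal 'o'.
`re.search` tries every starting position until one works.
Here the pattern never matches, so the call returns None.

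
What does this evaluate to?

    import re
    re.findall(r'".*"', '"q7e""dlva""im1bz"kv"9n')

['"q7e""dlva""im1bz"kv"']

No capturing groups, so `findall` returns the 1 full match string.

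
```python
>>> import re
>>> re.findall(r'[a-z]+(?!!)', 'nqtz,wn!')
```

The negative lookaround is zero-width — it rules out positions where the adjacent text would match, without consuming anything.
With no groups in the pattern, `findall` gives back each whole match — 2 here.

['nqtz', 'w']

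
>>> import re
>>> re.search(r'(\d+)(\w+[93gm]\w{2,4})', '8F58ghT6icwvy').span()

(0, 9)

The pattern matches one or more of a digit (captured); then one or more of a word character, then one of [93gm], then 2 to 4 of a word character (captured).
`search` walks the string left to right and returns the first match it finds.
The match spans [0:9] → '8F58ghT6i'.
Captured: group 1 = '8', group 2 = 'F58ghT6i'.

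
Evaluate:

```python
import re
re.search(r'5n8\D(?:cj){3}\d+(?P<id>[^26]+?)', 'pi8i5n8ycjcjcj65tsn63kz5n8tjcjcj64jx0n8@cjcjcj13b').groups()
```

('t',)

The match spans [4:17] → '5n8ycjcjcj65t'.
Captured: group 1 = 't'.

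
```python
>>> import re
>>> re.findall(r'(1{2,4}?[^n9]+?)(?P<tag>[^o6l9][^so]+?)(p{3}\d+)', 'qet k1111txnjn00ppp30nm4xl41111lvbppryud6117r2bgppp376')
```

The `?` after the quantifier makes it lazy — it takes as little as possible before letting the rest of the pattern try.
Multiple groups make `findall` return tuples — one 3-tuple for each match.

[('111', '1txnjn00', 'ppp30'), ('111', '1lvbppryud6117r2bg', 'ppp376')]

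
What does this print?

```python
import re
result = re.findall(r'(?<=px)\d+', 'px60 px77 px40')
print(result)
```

['60', '77', '40']

Lookahead/lookbehind check context without consuming it, so the matched span excludes the asserted characters.
No capturing groups, so `findall` returns the 3 full match strings.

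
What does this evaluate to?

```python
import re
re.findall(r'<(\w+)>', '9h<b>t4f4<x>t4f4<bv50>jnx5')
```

['b', 'x', 'bv50']

Matches: at [2:5] match '<b>', group 1 = 'b'; at [9:12] match '<x>', group 1 = 'x'; at [16:22] match '<bv50>', group 1 = 'bv50'.
One capturing group, so `findall` returns just the captured substring from each match — 3 in all.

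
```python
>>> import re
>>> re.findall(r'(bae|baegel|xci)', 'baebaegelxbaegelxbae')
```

Alternation isn't longest-match — the leftmost alternative that fits at this position is chosen.
Matches: at [0:3] match 'bae', group 1 = 'bae'; at [3:6] match 'bae', group 1 = 'bae'; at [10:13] match 'bae', group 1 = 'bae'; at [17:20] match 'bae', group 1 = 'bae'.
One capturing group, so `findall` returns just the captured substring from each match — 4 in all.

['bae', 'bae', 'bae', 'bae']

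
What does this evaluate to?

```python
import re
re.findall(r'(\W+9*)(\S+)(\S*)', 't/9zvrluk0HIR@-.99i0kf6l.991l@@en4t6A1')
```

[('/9', 'zvrluk0HIR@-.99i0kf6l.991l@@en4t6A1', '')]

This matches one or more of a non-word character, then zero or more of the literal '9' (captured); then one or more of a non-whitespace character (captured); then zero or more of a non-whitespace character (captured).
3 groups means the one result is a tuple of 3 captured strings — 1 here.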